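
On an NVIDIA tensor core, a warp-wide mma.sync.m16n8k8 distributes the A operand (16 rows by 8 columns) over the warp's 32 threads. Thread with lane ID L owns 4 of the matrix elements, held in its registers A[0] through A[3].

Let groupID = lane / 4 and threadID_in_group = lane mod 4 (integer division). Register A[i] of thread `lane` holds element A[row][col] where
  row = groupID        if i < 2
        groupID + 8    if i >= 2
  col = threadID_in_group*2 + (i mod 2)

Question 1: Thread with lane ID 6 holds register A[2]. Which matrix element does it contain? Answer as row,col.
lane 6: gr=1 (6/4), th=2 (6%4)
i=2: r=1+8=9, c=2*2+0=4

9,4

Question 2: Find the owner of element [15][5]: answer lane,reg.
r=15⇒gr=7,Rb=1  c=5⇒th=2,odd=1
L=7*4+2=30  i=1*2+1=3

30,3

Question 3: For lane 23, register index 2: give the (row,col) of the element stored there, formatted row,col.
23: gid=5,tid=3
[2] (5+8,3*2+0) = (13,6)

13,6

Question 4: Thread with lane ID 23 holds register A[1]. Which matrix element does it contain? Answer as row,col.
23: G=5,T=3
[1] (5+0,3*2+1) = (5,7)

5,7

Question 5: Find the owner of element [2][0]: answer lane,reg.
r=2→G=2,rhi=0  c=0→T=0,p=0
L=2*4+0=8  i=0*2+0=0

8,0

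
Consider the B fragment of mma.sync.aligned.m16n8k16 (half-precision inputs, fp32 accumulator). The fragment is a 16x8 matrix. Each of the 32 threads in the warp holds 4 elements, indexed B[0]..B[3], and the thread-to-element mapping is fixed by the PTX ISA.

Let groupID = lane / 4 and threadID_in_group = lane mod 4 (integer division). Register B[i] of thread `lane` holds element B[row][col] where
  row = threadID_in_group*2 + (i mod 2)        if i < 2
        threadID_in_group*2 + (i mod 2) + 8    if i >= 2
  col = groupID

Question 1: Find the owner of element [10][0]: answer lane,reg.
c:0=>grp=0  r:10=>rB=1,tig=1,lo=0
L=0*4+1=1  i=1*2+0=2

1,2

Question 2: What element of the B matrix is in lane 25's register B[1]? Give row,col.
3,6

L=25→G=25>>2=6, T=25&3=1
[1]→row 1·2+1+0=3  col G=6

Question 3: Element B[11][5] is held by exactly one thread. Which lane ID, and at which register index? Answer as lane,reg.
c=5->g=5  r=11->rb=1,t=1,b0=1
L=5*4+1=21  i=1*2+1=3

21,3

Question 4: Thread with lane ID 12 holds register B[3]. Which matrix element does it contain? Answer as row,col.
9,3

lane 12⇒12/4=3, 12 mod 4=0
i=3  r:2·0+1+8⇒9  c:3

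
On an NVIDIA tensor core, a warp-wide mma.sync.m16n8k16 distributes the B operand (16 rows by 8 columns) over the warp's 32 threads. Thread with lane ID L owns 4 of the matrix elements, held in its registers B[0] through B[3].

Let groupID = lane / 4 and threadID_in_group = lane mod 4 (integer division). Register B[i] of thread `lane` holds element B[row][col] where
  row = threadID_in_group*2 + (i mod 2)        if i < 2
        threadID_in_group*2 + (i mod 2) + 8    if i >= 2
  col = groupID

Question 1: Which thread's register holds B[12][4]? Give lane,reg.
18,2

c: 4->gid=4  r: 12->r8=1,tid=2,i&1=0
L=4*4+2=18  i=1*2+0=2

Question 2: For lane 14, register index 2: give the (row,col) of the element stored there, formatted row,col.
12,3

L=14->g=14>>2=3, t=14&3=2
[2]->row 2·2+0+8=12  col g=3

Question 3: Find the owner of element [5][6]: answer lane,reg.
c=6->g=6  r=5->rb=0,t=2,b0=1
L=6*4+2=26  i=0*2+1=1

26,1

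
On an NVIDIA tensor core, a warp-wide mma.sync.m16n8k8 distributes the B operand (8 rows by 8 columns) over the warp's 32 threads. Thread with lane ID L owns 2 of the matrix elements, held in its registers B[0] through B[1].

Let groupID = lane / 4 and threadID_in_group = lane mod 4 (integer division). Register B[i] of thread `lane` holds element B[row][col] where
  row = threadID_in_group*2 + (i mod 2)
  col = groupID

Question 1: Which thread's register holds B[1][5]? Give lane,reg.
c=5→G=5  r=1→T=0,p=1
L=5*4+0=20  i=1=1

20,1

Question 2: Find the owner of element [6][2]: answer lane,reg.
11,0

c=2->g=2  r=6->t=3,b0=0
L=2*4+3=11  i=0=0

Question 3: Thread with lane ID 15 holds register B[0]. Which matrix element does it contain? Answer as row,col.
15: gr=3,th=3
[0] (3*2+0,3) = (6,3)

6,3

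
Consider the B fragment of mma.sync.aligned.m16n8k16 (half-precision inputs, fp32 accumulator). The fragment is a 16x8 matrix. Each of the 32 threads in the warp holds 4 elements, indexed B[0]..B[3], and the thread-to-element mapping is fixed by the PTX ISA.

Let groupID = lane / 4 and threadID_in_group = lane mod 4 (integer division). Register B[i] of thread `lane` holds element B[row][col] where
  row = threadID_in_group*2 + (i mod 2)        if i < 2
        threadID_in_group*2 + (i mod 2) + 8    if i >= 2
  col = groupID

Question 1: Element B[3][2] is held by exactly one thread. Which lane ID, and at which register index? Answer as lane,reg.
c:2=>grp=2  r:3=>rB=0,tig=1,lo=1
L=2*4+1=9  i=0*2+1=1

9,1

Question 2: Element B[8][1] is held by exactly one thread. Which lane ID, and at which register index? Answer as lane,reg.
4,2

c=1->g=1  r=8->rb=1,t=0,b0=0
L=1*4+0=4  i=1*2+0=2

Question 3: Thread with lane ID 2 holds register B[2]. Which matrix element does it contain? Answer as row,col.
12,0

2: grp=0,tig=2
[2] (2*2+0+8,0) = (12,0)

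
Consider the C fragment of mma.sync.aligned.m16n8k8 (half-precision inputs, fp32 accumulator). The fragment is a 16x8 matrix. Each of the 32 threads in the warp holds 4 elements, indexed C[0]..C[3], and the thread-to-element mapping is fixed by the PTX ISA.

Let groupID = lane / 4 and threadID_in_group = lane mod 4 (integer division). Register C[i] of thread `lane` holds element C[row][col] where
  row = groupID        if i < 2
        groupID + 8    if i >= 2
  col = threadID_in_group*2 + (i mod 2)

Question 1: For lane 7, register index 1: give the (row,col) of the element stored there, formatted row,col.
1,7

lane 7->7/4=1, 7 mod 4=3
i=1  r:1+0->1  c:2·3+1->7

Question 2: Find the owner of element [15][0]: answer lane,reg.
28,2

r:15=>grp=7,rB=1  c:0=>tig=0,lo=0
L=7*4+0=28  i=1*2+0=2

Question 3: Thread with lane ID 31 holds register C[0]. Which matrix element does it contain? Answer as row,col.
lane 31: gr=7 (31/4), th=3 (31%4)
i=0: r=7+0=7, c=3*2+0=6

7,6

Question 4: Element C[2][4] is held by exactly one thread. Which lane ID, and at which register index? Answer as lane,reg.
r=2⇒gr=2,Rb=0  c=4⇒th=2,odd=0
L=2*4+2=10  i=0*2+0=0

10,0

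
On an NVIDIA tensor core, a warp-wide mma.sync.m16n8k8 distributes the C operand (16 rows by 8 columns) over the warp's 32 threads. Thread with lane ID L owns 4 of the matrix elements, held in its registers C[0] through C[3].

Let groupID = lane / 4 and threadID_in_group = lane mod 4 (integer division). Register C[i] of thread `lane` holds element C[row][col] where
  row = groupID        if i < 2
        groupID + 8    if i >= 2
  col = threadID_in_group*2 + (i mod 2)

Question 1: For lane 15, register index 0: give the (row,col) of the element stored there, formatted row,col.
L=15=>grp=15>>2=3, tig=15&3=3
[0]=>row 3+0=3  col 3·2+0=6

3,6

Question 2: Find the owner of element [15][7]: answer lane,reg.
r=15⇒gr=7,Rb=1  c=7⇒th=3,odd=1
L=7*4+3=31  i=1*2+1=3

31,3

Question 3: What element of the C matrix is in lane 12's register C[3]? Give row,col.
lane 12->12/4=3, 12 mod 4=0
i=3  r:3+8->11  c:2·0+1->1

11,1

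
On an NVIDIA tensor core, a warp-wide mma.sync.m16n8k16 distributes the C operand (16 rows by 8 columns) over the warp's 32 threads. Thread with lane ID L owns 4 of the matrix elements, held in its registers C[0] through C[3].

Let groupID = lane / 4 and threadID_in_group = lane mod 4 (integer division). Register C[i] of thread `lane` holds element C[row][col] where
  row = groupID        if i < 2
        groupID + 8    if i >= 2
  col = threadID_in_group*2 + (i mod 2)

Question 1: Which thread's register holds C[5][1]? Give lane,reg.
20,1

r=5→G=5,rhi=0  c=1→T=0,p=1
L=5*4+0=20  i=0*2+1=1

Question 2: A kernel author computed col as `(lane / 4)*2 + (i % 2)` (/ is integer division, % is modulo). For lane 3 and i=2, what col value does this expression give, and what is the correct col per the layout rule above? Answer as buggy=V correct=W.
`(lane / 4)*2 + (i % 2)`[3,2]=>0
L=3=>grp=3>>2=0, tig=3&3=3
[2]=>row 0+8=8  col 3·2+0=6
col: 0 vs 6

buggy=0 correct=6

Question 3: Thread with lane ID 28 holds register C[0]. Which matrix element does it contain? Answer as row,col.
7,0

28: grp=7,tig=0
[0] (7+0,0*2+0) = (7,0)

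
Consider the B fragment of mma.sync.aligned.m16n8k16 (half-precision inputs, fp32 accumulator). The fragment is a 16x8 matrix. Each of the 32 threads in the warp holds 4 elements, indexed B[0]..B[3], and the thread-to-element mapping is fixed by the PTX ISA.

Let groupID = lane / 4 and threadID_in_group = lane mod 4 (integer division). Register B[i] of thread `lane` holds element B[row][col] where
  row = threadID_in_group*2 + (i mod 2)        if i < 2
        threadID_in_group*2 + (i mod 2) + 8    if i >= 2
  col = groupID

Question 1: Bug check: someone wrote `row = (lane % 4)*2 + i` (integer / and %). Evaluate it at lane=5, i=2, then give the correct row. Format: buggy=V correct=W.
`(lane % 4)*2 + i`[5,2]⇒4
lane 5⇒5/4=1, 5 mod 4=1
i=2  r:2·1+0+8⇒10  c:1
row: 4 vs 10

buggy=4 correct=10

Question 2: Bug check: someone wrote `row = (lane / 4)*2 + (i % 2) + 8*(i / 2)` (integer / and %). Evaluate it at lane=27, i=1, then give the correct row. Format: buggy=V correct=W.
buggy=13 correct=7

`(lane / 4)*2 + (i % 2) + 8*(i / 2)`[27,1]⇒13
lane 27⇒27/4=6, 27 mod 4=3
i=1  r:2·3+1+0⇒7  c:6
row: 13 vs 7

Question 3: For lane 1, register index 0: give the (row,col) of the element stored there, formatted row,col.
2,0

L=1→G=1>>2=0, T=1&3=1
[0]→row 1·2+0+0=2  col G=0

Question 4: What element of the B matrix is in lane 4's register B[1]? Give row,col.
1,1

lane 4=>4/4=1, 4 mod 4=0
i=1  r:2·0+1+0=>1  c:1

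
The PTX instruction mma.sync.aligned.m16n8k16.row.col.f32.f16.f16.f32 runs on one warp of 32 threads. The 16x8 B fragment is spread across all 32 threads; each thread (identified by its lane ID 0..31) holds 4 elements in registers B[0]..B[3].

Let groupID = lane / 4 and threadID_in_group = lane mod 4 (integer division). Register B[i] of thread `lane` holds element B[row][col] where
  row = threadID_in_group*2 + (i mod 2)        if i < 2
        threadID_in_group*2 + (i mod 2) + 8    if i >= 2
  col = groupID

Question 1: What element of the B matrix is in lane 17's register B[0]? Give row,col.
lane 17=>17/4=4, 17 mod 4=1
i=0  r:2·1+0+0=>2  c:4

2,4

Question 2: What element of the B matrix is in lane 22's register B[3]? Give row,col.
13,5

lane 22->22/4=5, 22 mod 4=2
i=3  r:2·2+1+8->13  c:5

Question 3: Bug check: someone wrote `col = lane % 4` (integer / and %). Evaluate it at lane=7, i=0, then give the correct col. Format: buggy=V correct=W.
`lane % 4`[7,0]->3
lane 7: gid=1 (7/4), tid=3 (7%4)
i=0: r=3*2+0+0=6, c=gid=1
col: 3 vs 1

buggy=3 correct=1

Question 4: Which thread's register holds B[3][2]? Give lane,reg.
c=2->g=2  r=3->rb=0,t=1,b0=1
L=2*4+1=9  i=0*2+1=1

9,1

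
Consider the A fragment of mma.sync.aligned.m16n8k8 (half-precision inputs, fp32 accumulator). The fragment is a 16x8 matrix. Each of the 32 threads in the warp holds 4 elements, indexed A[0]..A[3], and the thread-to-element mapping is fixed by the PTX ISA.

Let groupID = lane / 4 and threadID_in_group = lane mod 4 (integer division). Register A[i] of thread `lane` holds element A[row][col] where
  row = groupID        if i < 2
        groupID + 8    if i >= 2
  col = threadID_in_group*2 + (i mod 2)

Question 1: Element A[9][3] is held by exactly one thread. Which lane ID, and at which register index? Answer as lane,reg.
5,3

r:9=>grp=1,rB=1  c:3=>tig=1,lo=1
L=1*4+1=5  i=1*2+1=3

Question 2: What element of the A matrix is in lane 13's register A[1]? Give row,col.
3,3

L=13⇒gr=13>>2=3, th=13&3=1
[1]⇒row 3+0=3  col 1·2+1=3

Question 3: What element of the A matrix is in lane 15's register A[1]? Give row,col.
lane 15->15/4=3, 15 mod 4=3
i=1  r:3+0->3  c:2·3+1->7

3,7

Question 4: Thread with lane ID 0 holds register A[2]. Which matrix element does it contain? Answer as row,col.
0: gr=0,th=0
[2] (0+8,0*2+0) = (8,0)

8,0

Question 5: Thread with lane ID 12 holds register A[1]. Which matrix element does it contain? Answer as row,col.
lane 12: grp=3 (12/4), tig=0 (12%4)
i=1: r=3+0=3, c=0*2+1=1

3,1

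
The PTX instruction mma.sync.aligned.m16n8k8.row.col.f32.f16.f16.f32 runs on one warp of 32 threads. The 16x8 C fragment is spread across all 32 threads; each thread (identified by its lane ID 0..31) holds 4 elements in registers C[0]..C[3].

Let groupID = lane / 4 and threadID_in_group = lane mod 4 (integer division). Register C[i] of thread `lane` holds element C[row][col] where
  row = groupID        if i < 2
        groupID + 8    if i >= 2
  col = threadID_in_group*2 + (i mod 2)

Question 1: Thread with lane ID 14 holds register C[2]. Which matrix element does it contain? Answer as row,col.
11,4

L=14->g=14>>2=3, t=14&3=2
[2]->row 3+8=11  col 2·2+0=4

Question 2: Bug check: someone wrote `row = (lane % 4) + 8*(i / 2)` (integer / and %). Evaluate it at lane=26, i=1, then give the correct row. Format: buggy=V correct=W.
`(lane % 4) + 8*(i / 2)`[26,1]->2
26: gid=6,tid=2
[1] (6+0,2*2+1) = (6,5)
row: 2 vs 6

buggy=2 correct=6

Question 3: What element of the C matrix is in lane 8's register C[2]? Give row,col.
10,0

lane 8->8/4=2, 8 mod 4=0
i=2  r:2+8->10  c:2·0+0->0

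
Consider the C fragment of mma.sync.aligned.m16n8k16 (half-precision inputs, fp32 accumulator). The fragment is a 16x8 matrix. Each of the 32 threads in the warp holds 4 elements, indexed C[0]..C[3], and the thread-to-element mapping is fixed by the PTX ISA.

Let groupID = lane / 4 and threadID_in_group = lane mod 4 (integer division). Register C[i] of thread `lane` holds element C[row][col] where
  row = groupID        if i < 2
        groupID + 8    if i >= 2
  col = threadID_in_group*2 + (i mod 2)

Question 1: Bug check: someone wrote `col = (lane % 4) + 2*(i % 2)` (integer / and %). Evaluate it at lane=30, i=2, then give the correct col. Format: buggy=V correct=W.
buggy=2 correct=4

`(lane % 4) + 2*(i % 2)`[30,2]->2
lane 30: g=7 (30/4), t=2 (30%4)
i=2: r=7+8=15, c=2*2+0=4
col: 2 vs 4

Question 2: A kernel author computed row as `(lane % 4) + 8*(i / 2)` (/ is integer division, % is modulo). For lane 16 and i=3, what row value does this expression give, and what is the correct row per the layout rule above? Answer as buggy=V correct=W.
`(lane % 4) + 8*(i / 2)`[16,3]->8
lane 16: g=4 (16/4), t=0 (16%4)
i=3: r=4+8=12, c=0*2+1=1
row: 8 vs 12

buggy=8 correct=12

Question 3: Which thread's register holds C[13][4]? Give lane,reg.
22,2

r: 13->gid=5,r8=1  c: 4->tid=2,i&1=0
L=5*4+2=22  i=1*2+0=2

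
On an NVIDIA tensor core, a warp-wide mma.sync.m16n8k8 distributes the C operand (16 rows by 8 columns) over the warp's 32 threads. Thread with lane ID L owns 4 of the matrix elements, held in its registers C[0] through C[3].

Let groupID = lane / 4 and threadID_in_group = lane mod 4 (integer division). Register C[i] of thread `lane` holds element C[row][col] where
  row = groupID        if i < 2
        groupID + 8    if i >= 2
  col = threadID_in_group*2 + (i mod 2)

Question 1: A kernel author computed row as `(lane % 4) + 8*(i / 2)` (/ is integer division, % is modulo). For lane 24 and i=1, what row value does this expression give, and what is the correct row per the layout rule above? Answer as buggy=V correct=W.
buggy=0 correct=6

`(lane % 4) + 8*(i / 2)`[24,1]⇒0
lane 24: gr=6 (24/4), th=0 (24%4)
i=1: r=6+0=6, c=0*2+1=1
row: 0 vs 6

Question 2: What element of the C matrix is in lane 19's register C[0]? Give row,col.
4,6

lane 19: g=4 (19/4), t=3 (19%4)
i=0: r=4+0=4, c=3*2+0=6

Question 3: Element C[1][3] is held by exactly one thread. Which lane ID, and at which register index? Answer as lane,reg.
5,1

r=1->g=1,rb=0  c=3->t=1,b0=1
L=1*4+1=5  i=0*2+1=1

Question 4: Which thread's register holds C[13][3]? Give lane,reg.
21,3

r=13⇒gr=5,Rb=1  c=3⇒th=1,odd=1
L=5*4+1=21  i=1*2+1=3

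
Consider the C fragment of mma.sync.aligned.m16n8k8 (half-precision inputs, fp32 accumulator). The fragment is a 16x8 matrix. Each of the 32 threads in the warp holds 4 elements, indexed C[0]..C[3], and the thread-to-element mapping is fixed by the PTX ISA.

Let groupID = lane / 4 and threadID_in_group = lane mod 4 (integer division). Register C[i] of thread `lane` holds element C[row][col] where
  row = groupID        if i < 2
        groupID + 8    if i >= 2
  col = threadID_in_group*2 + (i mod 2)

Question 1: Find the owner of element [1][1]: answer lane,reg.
r:1=>grp=1,rB=0  c:1=>tig=0,lo=1
L=1*4+0=4  i=0*2+1=1

4,1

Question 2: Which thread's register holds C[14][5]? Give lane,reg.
r:14=>grp=6,rB=1  c:5=>tig=2,lo=1
L=6*4+2=26  i=1*2+1=3

26,3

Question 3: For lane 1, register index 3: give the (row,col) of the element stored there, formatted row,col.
lane 1⇒1/4=0, 1 mod 4=1
i=3  r:0+8⇒8  c:2·1+1⇒3

8,3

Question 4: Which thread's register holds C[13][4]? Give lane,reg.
r: 13->gid=5,r8=1  c: 4->tid=2,i&1=0
L=5*4+2=22  i=1*2+0=2

22,2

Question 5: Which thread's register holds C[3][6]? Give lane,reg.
15,0

r=3→G=3,rhi=0  c=6→T=3,p=0
L=3*4+3=15  i=0*2+0=0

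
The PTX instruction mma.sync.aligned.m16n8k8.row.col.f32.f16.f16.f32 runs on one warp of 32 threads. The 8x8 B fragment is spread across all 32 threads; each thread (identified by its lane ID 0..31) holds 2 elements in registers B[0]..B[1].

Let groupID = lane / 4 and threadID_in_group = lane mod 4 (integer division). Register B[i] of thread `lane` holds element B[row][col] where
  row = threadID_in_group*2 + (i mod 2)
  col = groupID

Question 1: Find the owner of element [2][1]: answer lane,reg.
5,0

c: 1->gid=1  r: 2->tid=1,i&1=0
L=1*4+1=5  i=0=0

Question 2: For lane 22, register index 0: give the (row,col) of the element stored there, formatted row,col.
L=22->g=22>>2=5, t=22&3=2
[0]->row 2·2+0=4  col g=5

4,5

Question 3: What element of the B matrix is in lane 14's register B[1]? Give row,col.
5,3

14: g=3,t=2
[1] (2*2+1,3) = (5,3)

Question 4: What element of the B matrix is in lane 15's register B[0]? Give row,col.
6,3

L=15->g=15>>2=3, t=15&3=3
[0]->row 3·2+0=6  col g=3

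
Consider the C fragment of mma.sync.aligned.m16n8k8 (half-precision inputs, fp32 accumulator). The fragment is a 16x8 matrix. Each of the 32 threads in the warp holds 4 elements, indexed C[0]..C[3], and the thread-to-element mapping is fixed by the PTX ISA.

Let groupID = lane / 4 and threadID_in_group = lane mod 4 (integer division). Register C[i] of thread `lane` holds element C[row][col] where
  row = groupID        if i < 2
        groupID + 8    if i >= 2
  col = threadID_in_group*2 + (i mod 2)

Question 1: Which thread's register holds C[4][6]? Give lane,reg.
r=4⇒gr=4,Rb=0  c=6⇒th=3,odd=0
L=4*4+3=19  i=0*2+0=0

19,0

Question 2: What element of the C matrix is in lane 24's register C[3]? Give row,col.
14,1

24: gid=6,tid=0
[3] (6+8,0*2+1) = (14,1)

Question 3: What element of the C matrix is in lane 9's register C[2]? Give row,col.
10,2

lane 9: gr=2 (9/4), th=1 (9%4)
i=2: r=2+8=10, c=1*2+0=2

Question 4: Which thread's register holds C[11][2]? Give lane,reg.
13,2

r:11=>grp=3,rB=1  c:2=>tig=1,lo=0
L=3*4+1=13  i=1*2+0=2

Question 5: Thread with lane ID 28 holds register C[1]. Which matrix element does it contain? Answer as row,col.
7,1

L=28→G=28>>2=7, T=28&3=0
[1]→row 7+0=7  col 0·2+1=1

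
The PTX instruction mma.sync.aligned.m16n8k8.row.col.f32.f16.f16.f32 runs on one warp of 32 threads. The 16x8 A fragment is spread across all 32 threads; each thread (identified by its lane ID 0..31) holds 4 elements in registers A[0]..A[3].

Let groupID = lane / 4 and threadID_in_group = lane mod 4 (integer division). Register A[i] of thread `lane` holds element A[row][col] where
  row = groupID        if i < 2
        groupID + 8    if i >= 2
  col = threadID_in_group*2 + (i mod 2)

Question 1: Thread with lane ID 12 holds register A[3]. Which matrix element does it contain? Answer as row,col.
11,1

12: gid=3,tid=0
[3] (3+8,0*2+1) = (11,1)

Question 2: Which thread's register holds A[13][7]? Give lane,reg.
r: 13->gid=5,r8=1  c: 7->tid=3,i&1=1
L=5*4+3=23  i=1*2+1=3

23,3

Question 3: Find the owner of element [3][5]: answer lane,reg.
r=3->g=3,rb=0  c=5->t=2,b0=1
L=3*4+2=14  i=0*2+1=1

14,1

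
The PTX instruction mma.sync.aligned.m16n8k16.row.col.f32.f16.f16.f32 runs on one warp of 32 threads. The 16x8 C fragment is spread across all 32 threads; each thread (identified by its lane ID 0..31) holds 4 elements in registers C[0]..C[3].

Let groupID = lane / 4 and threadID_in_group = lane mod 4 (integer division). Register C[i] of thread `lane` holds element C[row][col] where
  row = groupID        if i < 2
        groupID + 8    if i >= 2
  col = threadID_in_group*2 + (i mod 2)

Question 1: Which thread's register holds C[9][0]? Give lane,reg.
r=9→G=1,rhi=1  c=0→T=0,p=0
L=1*4+0=4  i=1*2+0=2

4,2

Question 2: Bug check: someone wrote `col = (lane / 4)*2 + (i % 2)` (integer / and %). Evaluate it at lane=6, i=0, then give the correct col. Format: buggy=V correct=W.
buggy=2 correct=4

`(lane / 4)*2 + (i % 2)`[6,0]=>2
6: grp=1,tig=2
[0] (1+0,2*2+0) = (1,4)
col: 2 vs 4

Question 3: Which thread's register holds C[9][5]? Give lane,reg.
r=9⇒gr=1,Rb=1  c=5⇒th=2,odd=1
L=1*4+2=6  i=1*2+1=3

6,3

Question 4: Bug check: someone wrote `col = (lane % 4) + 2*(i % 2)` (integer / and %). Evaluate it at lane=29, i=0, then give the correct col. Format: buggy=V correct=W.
`(lane % 4) + 2*(i % 2)`[29,0]=>1
L=29=>grp=29>>2=7, tig=29&3=1
[0]=>row 7+0=7  col 1·2+0=2
col: 1 vs 2

buggy=1 correct=2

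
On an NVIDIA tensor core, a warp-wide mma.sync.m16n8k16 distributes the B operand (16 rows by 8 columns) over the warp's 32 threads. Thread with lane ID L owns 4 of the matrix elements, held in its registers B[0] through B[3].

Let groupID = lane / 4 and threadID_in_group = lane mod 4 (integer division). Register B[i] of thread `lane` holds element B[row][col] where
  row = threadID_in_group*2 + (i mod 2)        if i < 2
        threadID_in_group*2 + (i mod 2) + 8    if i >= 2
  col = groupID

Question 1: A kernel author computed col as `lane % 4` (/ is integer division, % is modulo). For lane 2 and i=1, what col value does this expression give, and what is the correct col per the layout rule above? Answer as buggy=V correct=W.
buggy=2 correct=0

`lane % 4`[2,1]->2
lane 2->2/4=0, 2 mod 4=2
i=1  r:2·2+1+0->5  c:0
col: 2 vs 0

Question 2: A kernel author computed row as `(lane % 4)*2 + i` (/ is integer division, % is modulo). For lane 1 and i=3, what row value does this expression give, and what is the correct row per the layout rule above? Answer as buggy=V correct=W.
`(lane % 4)*2 + i`[1,3]->5
L=1->gid=1>>2=0, tid=1&3=1
[3]->row 1·2+1+8=11  col gid=0
row: 5 vs 11

buggy=5 correct=11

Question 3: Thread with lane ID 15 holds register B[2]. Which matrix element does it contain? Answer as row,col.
14,3

lane 15=>15/4=3, 15 mod 4=3
i=2  r:2·3+0+8=>14  c:3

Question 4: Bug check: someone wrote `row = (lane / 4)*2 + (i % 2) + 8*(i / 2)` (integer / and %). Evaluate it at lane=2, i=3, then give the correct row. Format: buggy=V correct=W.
`(lane / 4)*2 + (i % 2) + 8*(i / 2)`[2,3]⇒9
lane 2: gr=0 (2/4), th=2 (2%4)
i=3: r=2*2+1+8=13, c=gr=0
row: 9 vs 13

buggy=9 correct=13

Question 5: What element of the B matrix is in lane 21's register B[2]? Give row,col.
lane 21: G=5 (21/4), T=1 (21%4)
i=2: r=1*2+0+8=10, c=G=5

10,5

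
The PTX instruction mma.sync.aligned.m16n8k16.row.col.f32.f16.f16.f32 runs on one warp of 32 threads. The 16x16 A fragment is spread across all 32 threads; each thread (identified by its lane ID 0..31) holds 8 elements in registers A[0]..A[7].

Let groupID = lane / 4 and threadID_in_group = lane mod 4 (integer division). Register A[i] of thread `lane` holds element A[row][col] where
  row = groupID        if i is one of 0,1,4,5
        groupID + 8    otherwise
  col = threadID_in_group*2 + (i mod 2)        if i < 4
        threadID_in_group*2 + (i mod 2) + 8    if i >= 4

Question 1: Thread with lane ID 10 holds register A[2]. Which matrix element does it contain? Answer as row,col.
lane 10->10/4=2, 10 mod 4=2
i=2  r:2+8->10  c:2·2+0+0->4

10,4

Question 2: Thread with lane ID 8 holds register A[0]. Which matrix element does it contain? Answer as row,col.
2,0

8: grp=2,tig=0
[0] (2+0,0*2+0+0) = (2,0)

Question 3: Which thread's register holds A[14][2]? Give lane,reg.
r=14→G=6,rhi=1  c=2→chi=0,T=1,p=0
L=6*4+1=25  i=0*4+1*2+0=2

25,2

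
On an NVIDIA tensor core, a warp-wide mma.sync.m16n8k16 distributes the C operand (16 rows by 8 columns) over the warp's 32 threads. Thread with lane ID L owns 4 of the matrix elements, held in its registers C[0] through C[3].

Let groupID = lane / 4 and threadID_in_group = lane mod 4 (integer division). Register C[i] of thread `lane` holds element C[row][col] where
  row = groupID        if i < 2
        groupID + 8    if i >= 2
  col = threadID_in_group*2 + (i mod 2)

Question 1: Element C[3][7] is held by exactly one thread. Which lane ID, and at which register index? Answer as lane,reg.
r=3⇒gr=3,Rb=0  c=7⇒th=3,odd=1
L=3*4+3=15  i=0*2+1=1

15,1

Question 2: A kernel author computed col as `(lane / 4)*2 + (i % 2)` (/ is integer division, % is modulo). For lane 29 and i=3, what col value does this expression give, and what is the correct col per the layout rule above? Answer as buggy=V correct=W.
buggy=15 correct=3

`(lane / 4)*2 + (i % 2)`[29,3]=>15
L=29=>grp=29>>2=7, tig=29&3=1
[3]=>row 7+8=15  col 1·2+1=3
col: 15 vs 3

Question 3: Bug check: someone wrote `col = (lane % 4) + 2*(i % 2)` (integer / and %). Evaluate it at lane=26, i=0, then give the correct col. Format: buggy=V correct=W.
`(lane % 4) + 2*(i % 2)`[26,0]->2
lane 26->26/4=6, 26 mod 4=2
i=0  r:6+0->6  c:2·2+0->4
col: 2 vs 4

buggy=2 correct=4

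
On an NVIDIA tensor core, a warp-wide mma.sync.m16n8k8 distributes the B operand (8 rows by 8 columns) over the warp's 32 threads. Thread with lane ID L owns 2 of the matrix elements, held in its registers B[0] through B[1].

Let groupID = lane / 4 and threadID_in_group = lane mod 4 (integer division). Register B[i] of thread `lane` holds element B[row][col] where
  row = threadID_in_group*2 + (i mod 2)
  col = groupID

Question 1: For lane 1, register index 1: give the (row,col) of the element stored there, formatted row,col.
lane 1->1/4=0, 1 mod 4=1
i=1  r:2·1+1->3  c:0

3,0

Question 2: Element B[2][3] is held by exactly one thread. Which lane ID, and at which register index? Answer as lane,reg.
13,0

c=3->g=3  r=2->t=1,b0=0
L=3*4+1=13  i=0=0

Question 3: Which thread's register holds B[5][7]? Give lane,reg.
30,1

c=7->g=7  r=5->t=2,b0=1
L=7*4+2=30  i=1=1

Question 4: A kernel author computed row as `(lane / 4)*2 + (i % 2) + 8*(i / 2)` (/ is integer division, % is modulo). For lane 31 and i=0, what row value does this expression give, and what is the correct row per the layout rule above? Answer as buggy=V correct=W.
`(lane / 4)*2 + (i % 2) + 8*(i / 2)`[31,0]->14
lane 31->31/4=7, 31 mod 4=3
i=0  r:2·3+0->6  c:7
row: 14 vs 6

buggy=14 correct=6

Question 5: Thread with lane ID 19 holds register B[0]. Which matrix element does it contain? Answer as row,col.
lane 19->19/4=4, 19 mod 4=3
i=0  r:2·3+0->6  c:4

6,4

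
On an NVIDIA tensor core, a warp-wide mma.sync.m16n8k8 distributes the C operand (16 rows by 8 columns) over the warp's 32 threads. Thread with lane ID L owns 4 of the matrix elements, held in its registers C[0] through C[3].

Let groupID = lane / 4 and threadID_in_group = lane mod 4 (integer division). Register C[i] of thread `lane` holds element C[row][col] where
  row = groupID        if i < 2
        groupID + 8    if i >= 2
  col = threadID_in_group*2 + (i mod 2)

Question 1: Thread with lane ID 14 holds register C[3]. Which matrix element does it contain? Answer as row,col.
11,5

lane 14: gid=3 (14/4), tid=2 (14%4)
i=3: r=3+8=11, c=2*2+1=5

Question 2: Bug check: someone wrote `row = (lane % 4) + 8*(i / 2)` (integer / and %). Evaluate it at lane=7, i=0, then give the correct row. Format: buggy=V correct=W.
`(lane % 4) + 8*(i / 2)`[7,0]=>3
lane 7: grp=1 (7/4), tig=3 (7%4)
i=0: r=1+0=1, c=3*2+0=6
row: 3 vs 1

buggy=3 correct=1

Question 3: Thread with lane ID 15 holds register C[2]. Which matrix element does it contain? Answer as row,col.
lane 15=>15/4=3, 15 mod 4=3
i=2  r:3+8=>11  c:2·3+0=>6

11,6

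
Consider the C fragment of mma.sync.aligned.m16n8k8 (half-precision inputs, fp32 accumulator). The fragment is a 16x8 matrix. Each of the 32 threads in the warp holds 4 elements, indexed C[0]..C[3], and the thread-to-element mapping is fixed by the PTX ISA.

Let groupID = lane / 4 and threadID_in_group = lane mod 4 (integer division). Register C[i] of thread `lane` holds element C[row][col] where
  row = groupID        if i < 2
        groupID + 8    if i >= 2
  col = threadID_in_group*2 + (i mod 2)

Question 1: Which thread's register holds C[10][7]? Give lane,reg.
11,3

r:10=>grp=2,rB=1  c:7=>tig=3,lo=1
L=2*4+3=11  i=1*2+1=3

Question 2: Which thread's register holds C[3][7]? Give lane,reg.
r=3⇒gr=3,Rb=0  c=7⇒th=3,odd=1
L=3*4+3=15  i=0*2+1=1

15,1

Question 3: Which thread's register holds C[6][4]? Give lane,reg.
r=6⇒gr=6,Rb=0  c=4⇒th=2,odd=0
L=6*4+2=26  i=0*2+0=0

26,0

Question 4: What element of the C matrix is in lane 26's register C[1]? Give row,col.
6,5

L=26⇒gr=26>>2=6, th=26&3=2
[1]⇒row 6+0=6  col 2·2+1=5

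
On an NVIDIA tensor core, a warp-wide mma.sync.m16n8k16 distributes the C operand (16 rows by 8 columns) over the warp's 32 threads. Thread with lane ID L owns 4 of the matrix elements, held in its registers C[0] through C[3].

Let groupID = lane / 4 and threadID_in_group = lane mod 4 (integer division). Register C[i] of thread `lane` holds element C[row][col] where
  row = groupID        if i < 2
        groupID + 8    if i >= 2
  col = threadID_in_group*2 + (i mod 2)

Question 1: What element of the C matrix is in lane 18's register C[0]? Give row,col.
lane 18->18/4=4, 18 mod 4=2
i=0  r:4+0->4  c:2·2+0->4

4,4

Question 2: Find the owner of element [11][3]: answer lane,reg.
r=11→G=3,rhi=1  c=3→T=1,p=1
L=3*4+1=13  i=1*2+1=3

13,3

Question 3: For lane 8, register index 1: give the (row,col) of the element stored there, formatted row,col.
8: G=2,T=0
[1] (2+0,0*2+1) = (2,1)

2,1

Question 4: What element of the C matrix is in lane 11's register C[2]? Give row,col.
10,6

lane 11: G=2 (11/4), T=3 (11%4)
i=2: r=2+8=10, c=3*2+0=6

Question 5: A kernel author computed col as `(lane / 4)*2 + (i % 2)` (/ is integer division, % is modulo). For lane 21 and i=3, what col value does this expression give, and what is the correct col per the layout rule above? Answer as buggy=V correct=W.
`(lane / 4)*2 + (i % 2)`[21,3]⇒11
L=21⇒gr=21>>2=5, th=21&3=1
[3]⇒row 5+8=13  col 1·2+1=3
col: 11 vs 3

buggy=11 correct=3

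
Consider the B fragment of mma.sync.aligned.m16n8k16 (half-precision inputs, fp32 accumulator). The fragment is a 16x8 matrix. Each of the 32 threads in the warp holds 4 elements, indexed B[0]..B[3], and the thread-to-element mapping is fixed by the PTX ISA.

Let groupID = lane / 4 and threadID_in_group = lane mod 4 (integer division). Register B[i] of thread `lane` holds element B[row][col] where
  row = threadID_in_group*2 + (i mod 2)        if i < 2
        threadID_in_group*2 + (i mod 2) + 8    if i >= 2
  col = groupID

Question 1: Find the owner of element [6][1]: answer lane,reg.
c:1=>grp=1  r:6=>rB=0,tig=3,lo=0
L=1*4+3=7  i=0*2+0=0

7,0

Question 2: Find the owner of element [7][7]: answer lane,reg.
c=7→G=7  r=7→rhi=0,T=3,p=1
L=7*4+3=31  i=0*2+1=1

31,1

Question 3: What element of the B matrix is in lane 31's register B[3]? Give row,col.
lane 31⇒31/4=7, 31 mod 4=3
i=3  r:2·3+1+8⇒15  c:7

15,7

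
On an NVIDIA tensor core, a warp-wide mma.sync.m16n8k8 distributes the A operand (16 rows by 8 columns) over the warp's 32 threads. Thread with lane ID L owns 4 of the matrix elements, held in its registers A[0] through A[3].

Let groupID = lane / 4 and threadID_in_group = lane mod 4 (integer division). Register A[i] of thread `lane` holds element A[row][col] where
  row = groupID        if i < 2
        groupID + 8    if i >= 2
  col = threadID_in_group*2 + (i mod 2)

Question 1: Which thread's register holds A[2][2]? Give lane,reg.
r: 2->gid=2,r8=0  c: 2->tid=1,i&1=0
L=2*4+1=9  i=0*2+0=0

9,0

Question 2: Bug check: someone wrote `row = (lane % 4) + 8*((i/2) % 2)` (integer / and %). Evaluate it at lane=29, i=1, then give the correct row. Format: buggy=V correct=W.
buggy=1 correct=7

`(lane % 4) + 8*((i/2) % 2)`[29,1]⇒1
L=29⇒gr=29>>2=7, th=29&3=1
[1]⇒row 7+0=7  col 1·2+1=3
row: 1 vs 7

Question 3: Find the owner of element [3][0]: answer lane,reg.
r: 3->gid=3,r8=0  c: 0->tid=0,i&1=0
L=3*4+0=12  i=0*2+0=0

12,0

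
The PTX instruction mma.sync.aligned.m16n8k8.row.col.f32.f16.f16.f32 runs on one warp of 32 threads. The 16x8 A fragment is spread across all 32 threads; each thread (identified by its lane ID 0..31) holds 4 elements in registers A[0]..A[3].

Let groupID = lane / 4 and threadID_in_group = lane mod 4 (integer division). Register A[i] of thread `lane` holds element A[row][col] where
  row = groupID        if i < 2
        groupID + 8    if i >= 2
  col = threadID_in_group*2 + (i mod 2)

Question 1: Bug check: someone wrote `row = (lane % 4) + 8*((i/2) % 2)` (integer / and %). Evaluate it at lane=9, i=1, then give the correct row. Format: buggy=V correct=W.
buggy=1 correct=2

`(lane % 4) + 8*((i/2) % 2)`[9,1]=>1
lane 9: grp=2 (9/4), tig=1 (9%4)
i=1: r=2+0=2, c=1*2+1=3
row: 1 vs 2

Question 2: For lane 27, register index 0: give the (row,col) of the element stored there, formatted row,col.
6,6

lane 27: G=6 (27/4), T=3 (27%4)
i=0: r=6+0=6, c=3*2+0=6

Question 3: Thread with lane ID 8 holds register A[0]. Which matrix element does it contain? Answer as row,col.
8: G=2,T=0
[0] (2+0,0*2+0) = (2,0)

2,0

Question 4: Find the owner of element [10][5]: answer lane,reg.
r=10→G=2,rhi=1  c=5→T=2,p=1
L=2*4+2=10  i=1*2+1=3

10,3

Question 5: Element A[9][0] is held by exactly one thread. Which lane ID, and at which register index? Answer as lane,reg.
r: 9->gid=1,r8=1  c: 0->tid=0,i&1=0
L=1*4+0=4  i=1*2+0=2

4,2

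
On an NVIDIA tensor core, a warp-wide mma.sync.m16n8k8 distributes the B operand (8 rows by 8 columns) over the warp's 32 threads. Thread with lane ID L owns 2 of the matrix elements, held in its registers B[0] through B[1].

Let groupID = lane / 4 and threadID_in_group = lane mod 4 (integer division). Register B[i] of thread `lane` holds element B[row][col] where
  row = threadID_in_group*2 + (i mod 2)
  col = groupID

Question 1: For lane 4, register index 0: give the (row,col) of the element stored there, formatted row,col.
L=4->gid=4>>2=1, tid=4&3=0
[0]->row 0·2+0=0  col gid=1

0,1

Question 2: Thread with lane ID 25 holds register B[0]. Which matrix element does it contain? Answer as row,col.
2,6

25: g=6,t=1
[0] (1*2+0,6) = (2,6)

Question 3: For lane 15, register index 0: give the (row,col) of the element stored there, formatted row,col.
6,3

L=15->g=15>>2=3, t=15&3=3
[0]->row 3·2+0=6  col g=3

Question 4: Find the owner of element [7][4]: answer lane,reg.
c: 4->gid=4  r: 7->tid=3,i&1=1
L=4*4+3=19  i=1=1

19,1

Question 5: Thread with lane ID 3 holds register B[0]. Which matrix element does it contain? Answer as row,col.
lane 3: gid=0 (3/4), tid=3 (3%4)
i=0: r=3*2+0=6, c=gid=0

6,0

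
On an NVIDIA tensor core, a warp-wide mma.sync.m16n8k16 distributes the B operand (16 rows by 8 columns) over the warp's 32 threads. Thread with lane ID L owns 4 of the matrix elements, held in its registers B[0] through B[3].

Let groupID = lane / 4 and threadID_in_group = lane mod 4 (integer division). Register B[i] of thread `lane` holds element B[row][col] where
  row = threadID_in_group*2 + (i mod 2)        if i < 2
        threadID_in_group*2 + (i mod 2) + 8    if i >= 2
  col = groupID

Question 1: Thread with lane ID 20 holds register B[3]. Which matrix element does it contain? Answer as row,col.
L=20=>grp=20>>2=5, tig=20&3=0
[3]=>row 0·2+1+8=9  col grp=5

9,5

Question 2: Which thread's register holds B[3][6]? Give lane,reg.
25,1

c=6→G=6  r=3→rhi=0,T=1,p=1
L=6*4+1=25  i=0*2+1=1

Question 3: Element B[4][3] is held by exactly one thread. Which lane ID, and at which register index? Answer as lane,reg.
14,0

c:3=>grp=3  r:4=>rB=0,tig=2,lo=0
L=3*4+2=14  i=0*2+0=0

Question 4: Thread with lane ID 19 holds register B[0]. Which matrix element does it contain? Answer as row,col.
19: G=4,T=3
[0] (3*2+0+0,4) = (6,4)

6,4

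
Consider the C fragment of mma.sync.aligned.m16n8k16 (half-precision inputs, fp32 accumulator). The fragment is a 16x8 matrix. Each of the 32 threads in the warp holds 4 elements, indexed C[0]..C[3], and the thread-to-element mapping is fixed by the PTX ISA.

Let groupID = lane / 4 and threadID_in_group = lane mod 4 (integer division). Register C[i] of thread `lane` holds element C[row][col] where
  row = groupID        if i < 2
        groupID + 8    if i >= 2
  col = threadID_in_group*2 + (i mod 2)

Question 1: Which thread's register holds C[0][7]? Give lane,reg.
r:0=>grp=0,rB=0  c:7=>tig=3,lo=1
L=0*4+3=3  i=0*2+1=1

3,1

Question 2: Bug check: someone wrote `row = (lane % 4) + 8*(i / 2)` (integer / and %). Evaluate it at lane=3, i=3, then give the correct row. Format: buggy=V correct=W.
buggy=11 correct=8

`(lane % 4) + 8*(i / 2)`[3,3]⇒11
3: gr=0,th=3
[3] (0+8,3*2+1) = (8,7)
row: 11 vs 8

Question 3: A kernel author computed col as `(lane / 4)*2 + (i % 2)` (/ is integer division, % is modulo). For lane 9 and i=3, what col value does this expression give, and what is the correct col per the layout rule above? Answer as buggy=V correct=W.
`(lane / 4)*2 + (i % 2)`[9,3]->5
9: gid=2,tid=1
[3] (2+8,1*2+1) = (10,3)
col: 5 vs 3

buggy=5 correct=3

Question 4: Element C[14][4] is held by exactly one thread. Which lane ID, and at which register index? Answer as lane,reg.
r=14→G=6,rhi=1  c=4→T=2,p=0
L=6*4+2=26  i=1*2+0=2

26,2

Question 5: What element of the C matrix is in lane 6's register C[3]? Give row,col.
9,5

6: gr=1,th=2
[3] (1+8,2*2+1) = (9,5)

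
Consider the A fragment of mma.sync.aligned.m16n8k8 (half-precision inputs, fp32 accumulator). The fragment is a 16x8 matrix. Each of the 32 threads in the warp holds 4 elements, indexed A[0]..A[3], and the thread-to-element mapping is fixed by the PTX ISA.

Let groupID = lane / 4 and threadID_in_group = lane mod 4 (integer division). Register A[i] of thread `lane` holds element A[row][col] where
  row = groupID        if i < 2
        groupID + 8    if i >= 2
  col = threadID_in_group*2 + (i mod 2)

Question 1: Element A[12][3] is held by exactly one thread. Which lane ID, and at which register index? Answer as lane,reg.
17,3

r: 12->gid=4,r8=1  c: 3->tid=1,i&1=1
L=4*4+1=17  i=1*2+1=3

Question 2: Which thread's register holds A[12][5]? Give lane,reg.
r=12->g=4,rb=1  c=5->t=2,b0=1
L=4*4+2=18  i=1*2+1=3

18,3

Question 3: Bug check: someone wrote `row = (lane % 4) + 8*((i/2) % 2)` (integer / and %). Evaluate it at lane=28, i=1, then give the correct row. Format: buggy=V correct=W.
`(lane % 4) + 8*((i/2) % 2)`[28,1]->0
lane 28->28/4=7, 28 mod 4=0
i=1  r:7+0->7  c:2·0+1->1
row: 0 vs 7

buggy=0 correct=7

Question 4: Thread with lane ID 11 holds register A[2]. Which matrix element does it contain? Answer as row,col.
11: grp=2,tig=3
[2] (2+8,3*2+0) = (10,6)

10,6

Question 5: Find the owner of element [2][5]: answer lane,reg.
10,1

r=2->g=2,rb=0  c=5->t=2,b0=1
L=2*4+2=10  i=0*2+1=1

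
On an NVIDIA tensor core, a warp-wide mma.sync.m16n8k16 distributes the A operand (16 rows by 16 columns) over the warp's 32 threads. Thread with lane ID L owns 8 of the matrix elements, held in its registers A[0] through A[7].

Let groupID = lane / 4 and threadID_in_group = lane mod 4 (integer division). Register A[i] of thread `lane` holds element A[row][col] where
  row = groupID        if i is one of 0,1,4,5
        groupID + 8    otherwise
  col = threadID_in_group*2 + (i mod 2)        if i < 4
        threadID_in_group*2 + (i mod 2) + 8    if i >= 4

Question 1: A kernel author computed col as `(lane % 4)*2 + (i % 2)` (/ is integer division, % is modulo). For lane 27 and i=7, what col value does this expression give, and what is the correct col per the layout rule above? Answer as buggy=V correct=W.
`(lane % 4)*2 + (i % 2)`[27,7]⇒7
lane 27: gr=6 (27/4), th=3 (27%4)
i=7: r=6+8=14, c=3*2+1+8=15
col: 7 vs 15

buggy=7 correct=15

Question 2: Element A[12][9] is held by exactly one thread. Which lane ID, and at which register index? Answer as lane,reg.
r=12⇒gr=4,Rb=1  c=9⇒Cb=1,th=0,odd=1
L=4*4+0=16  i=1*4+1*2+1=7

16,7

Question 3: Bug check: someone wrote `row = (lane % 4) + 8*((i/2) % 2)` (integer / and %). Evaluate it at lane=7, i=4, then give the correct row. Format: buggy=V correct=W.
buggy=3 correct=1

`(lane % 4) + 8*((i/2) % 2)`[7,4]->3
L=7->g=7>>2=1, t=7&3=3
[4]->row 1+0=1  col 3·2+0+8=14
row: 3 vs 1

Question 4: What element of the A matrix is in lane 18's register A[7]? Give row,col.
12,13

18: gid=4,tid=2
[7] (4+8,2*2+1+8) = (12,13)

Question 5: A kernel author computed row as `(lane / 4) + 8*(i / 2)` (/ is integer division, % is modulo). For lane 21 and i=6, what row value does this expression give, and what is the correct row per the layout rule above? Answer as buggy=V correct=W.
buggy=29 correct=13

`(lane / 4) + 8*(i / 2)`[21,6]→29
lane 21→21/4=5, 21 mod 4=1
i=6  r:5+8→13  c:2·1+0+8→10
row: 29 vs 13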